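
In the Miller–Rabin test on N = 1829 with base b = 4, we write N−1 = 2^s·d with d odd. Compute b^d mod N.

1829 − 1 = 1828 = 2^2 · 457, so d = 457.
4^1 ≡ 4 (mod 1829)
4^2 ≡ 4^2 = 16 ≡ 16 (mod 1829)
4^4 ≡ 16^2 = 256 ≡ 256 (mod 1829)
4^8 ≡ 256^2 = 65536 ≡ 1521 (mod 1829)
4^16 ≡ 1521^2 = 2313441 ≡ 1585 (mod 1829)
4^32 ≡ 1585^2 = 2512225 ≡ 1008 (mod 1829)
4^64 ≡ 1008^2 = 1016064 ≡ 969 (mod 1829)
4^128 ≡ 969^2 = 938961 ≡ 684 (mod 1829)
4^256 ≡ 684^2 = 467856 ≡ 1461 (mod 1829)
457 = 256 + 128 + 64 + 8 + 1 in binary powers of 2.
So 4^457 ≡ 1461 · 684 · 969 · 1521 · 4 ≡ 1039 (mod 1829).
Squaring chain: 1039 → 411; never reaches −1, so base 4 is a Miller–Rabin witness that 1829 is composite.

1039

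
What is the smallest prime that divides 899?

899 is odd.
Digit sum 26, not divisible by 3.
Ends in 9: not divisible by 5.
7: 899 = 7·128 + 3
11: 899 = 11·81 + 8
13: 899 = 13·69 + 2
17: 899 = 17·52 + 15
19: 899 = 19·47 + 6
23: 899 = 23·39 + 2
29: 899 = 29·31

29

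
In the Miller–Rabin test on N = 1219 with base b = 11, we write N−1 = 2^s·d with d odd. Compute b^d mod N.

378

1219 − 1 = 1218 = 2^1 · 609, so d = 609.
11^1 ≡ 11 (mod 1219)
11^2 ≡ 11^2 = 121 ≡ 121 (mod 1219)
11^4 ≡ 121^2 = 14641 ≡ 13 (mod 1219)
11^8 ≡ 13^2 = 169 ≡ 169 (mod 1219)
11^16 ≡ 169^2 = 28561 ≡ 524 (mod 1219)
11^32 ≡ 524^2 = 274576 ≡ 301 (mod 1219)
11^64 ≡ 301^2 = 90601 ≡ 395 (mod 1219)
11^128 ≡ 395^2 = 156025 ≡ 1212 (mod 1219)
11^256 ≡ 1212^2 = 1468944 ≡ 49 (mod 1219)
11^512 ≡ 49^2 = 2401 ≡ 1182 (mod 1219)
609 = 512 + 64 + 32 + 1 in binary powers of 2.
So 11^609 ≡ 1182 · 395 · 301 · 11 ≡ 378 (mod 1219).
Squaring chain: 378; never reaches −1, so base 11 is a Miller–Rabin witness that 1219 is composite.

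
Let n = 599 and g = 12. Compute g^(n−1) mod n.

12^1 ≡ 12 (mod 599)
12^2 ≡ 12^2 = 144 ≡ 144 (mod 599)
12^4 ≡ 144^2 = 20736 ≡ 370 (mod 599)
12^8 ≡ 370^2 = 136900 ≡ 328 (mod 599)
12^16 ≡ 328^2 = 107584 ≡ 363 (mod 599)
12^32 ≡ 363^2 = 131769 ≡ 588 (mod 599)
12^64 ≡ 588^2 = 345744 ≡ 121 (mod 599)
12^128 ≡ 121^2 = 14641 ≡ 265 (mod 599)
12^256 ≡ 265^2 = 70225 ≡ 142 (mod 599)
12^512 ≡ 142^2 = 20164 ≡ 397 (mod 599)
598 = 512 + 64 + 16 + 4 + 2 in binary powers of 2.
So 12^598 ≡ 397 · 121 · 363 · 370 · 144 ≡ 1 (mod 599).
Since the result is 1, base 12 gives no evidence that 599 is composite.

1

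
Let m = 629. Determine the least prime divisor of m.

629 is odd.
Digit sum 17, not divisible by 3.
Ends in 9: not divisible by 5.
7: 629 = 7·89 + 6
11: 629 = 11·57 + 2
13: 629 = 13·48 + 5
17: 629 = 17·37

17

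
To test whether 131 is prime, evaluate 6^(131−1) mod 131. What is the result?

1

6^1 ≡ 6 (mod 131)
6^2 ≡ 6^2 = 36 ≡ 36 (mod 131)
6^4 ≡ 36^2 = 1296 ≡ 117 (mod 131)
6^8 ≡ 117^2 = 13689 ≡ 65 (mod 131)
6^16 ≡ 65^2 = 4225 ≡ 33 (mod 131)
6^32 ≡ 33^2 = 1089 ≡ 41 (mod 131)
6^64 ≡ 41^2 = 1681 ≡ 109 (mod 131)
6^128 ≡ 109^2 = 11881 ≡ 91 (mod 131)
130 = 128 + 2 in binary powers of 2.
So 6^130 ≡ 91 · 36 ≡ 1 (mod 131).
Since the result is 1, base 6 gives no evidence that 131 is composite.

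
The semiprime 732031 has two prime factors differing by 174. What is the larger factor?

Since p = q + 174, we have 732031 = q(q + 174), so q² + 174q − 732031 = 0.
Discriminant: 174² + 4·732031 = 30276 + 2928124 = 2958400; √2958400 = 1720.
q = (−174 + 1720)/2 = 773, and p = q + 174 = 947.
Check: 773 · 947 = 732031.

947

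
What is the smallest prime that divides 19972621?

19972621 is odd.
Digit sum 37, not divisible by 3.
Ends in 1: not divisible by 5.
7: 19972621 = 7·2853231 + 4
11: 19972621 = 11·1815692 + 9
13: 19972621 = 13·1536355 + 6
17: 19972621 = 17·1174860 + 1
19: 19972621 = 19·1051190 + 11
23: 19972621 = 23·868374 + 19
29: 19972621 = 29·688711 + 2
31: 19972621 = 31·644278 + 3
37: 19972621 = 37·539800 + 21
41: 19972621 = 41·487137 + 4
43: 19972621 = 43·464479 + 24
47: 19972621 = 47·424949 + 18
53: 19972621 = 53·376841 + 48
59: 19972621 = 59·338519

59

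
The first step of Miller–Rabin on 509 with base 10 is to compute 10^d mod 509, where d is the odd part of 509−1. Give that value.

208

509 − 1 = 508 = 2^2 · 127, so d = 127.
10^1 ≡ 10 (mod 509)
10^2 ≡ 10^2 = 100 ≡ 100 (mod 509)
10^4 ≡ 100^2 = 10000 ≡ 329 (mod 509)
10^8 ≡ 329^2 = 108241 ≡ 333 (mod 509)
10^16 ≡ 333^2 = 110889 ≡ 436 (mod 509)
10^32 ≡ 436^2 = 190096 ≡ 239 (mod 509)
10^64 ≡ 239^2 = 57121 ≡ 113 (mod 509)
127 = 64 + 32 + 16 + 8 + 4 + 2 + 1 in binary powers of 2.
So 10^127 ≡ 113 · 239 · 436 · 333 · 329 · 100 · 10 ≡ 208 (mod 509).
Squaring chain: 208 → 508; reaches −1, so base 10 does not prove 509 composite.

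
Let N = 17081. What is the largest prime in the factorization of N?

31

17081 = 19 · 899
899 = 29 · 31
31 is prime.
So 17081 = 19 · 29 · 31; the largest prime factor is 31.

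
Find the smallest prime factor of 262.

262 is even: 2 divides it.

2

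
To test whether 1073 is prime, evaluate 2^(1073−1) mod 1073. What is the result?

2^1 ≡ 2 (mod 1073)
2^2 ≡ 2^2 = 4 ≡ 4 (mod 1073)
2^4 ≡ 4^2 = 16 ≡ 16 (mod 1073)
2^8 ≡ 16^2 = 256 ≡ 256 (mod 1073)
2^16 ≡ 256^2 = 65536 ≡ 83 (mod 1073)
2^32 ≡ 83^2 = 6889 ≡ 451 (mod 1073)
2^64 ≡ 451^2 = 203401 ≡ 604 (mod 1073)
2^128 ≡ 604^2 = 364816 ≡ 1069 (mod 1073)
2^256 ≡ 1069^2 = 1142761 ≡ 16 (mod 1073)
2^512 ≡ 16^2 = 256 ≡ 256 (mod 1073)
2^1024 ≡ 256^2 = 65536 ≡ 83 (mod 1073)
1072 = 1024 + 32 + 16 in binary powers of 2.
So 2^1072 ≡ 83 · 451 · 83 ≡ 604 (mod 1073).
Since 604 ≠ 1, base 2 is a Fermat witness: 1073 is composite.

604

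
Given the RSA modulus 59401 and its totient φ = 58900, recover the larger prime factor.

φ(n) = (p−1)(q−1) = n − (p+q) + 1, so p + q = 59401 − 58900 + 1 = 502.
p and q are the roots of t² − 502t + 59401 = 0.
Discriminant: 502² − 4·59401 = 252004 − 237604 = 14400; √14400 = 120.
q = (502 − 120)/2 = 191, p = (502 + 120)/2 = 311.
Check: 191 · 311 = 59401.

311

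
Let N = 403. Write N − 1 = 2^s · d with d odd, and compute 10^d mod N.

64

403 − 1 = 402 = 2^1 · 201, so d = 201.
10^1 ≡ 10 (mod 403)
10^2 ≡ 10^2 = 100 ≡ 100 (mod 403)
10^4 ≡ 100^2 = 10000 ≡ 328 (mod 403)
10^8 ≡ 328^2 = 107584 ≡ 386 (mod 403)
10^16 ≡ 386^2 = 148996 ≡ 289 (mod 403)
10^32 ≡ 289^2 = 83521 ≡ 100 (mod 403)
10^64 ≡ 100^2 = 10000 ≡ 328 (mod 403)
10^128 ≡ 328^2 = 107584 ≡ 386 (mod 403)
201 = 128 + 64 + 8 + 1 in binary powers of 2.
So 10^201 ≡ 386 · 328 · 386 · 10 ≡ 64 (mod 403).
Squaring chain: 64; never reaches −1, so base 10 is a Miller–Rabin witness that 403 is composite.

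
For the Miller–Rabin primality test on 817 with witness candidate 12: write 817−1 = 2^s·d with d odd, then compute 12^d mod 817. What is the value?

512

817 − 1 = 816 = 2^4 · 51, so d = 51.
12^1 ≡ 12 (mod 817)
12^2 ≡ 12^2 = 144 ≡ 144 (mod 817)
12^4 ≡ 144^2 = 20736 ≡ 311 (mod 817)
12^8 ≡ 311^2 = 96721 ≡ 315 (mod 817)
12^16 ≡ 315^2 = 99225 ≡ 368 (mod 817)
12^32 ≡ 368^2 = 135424 ≡ 619 (mod 817)
51 = 32 + 16 + 2 + 1 in binary powers of 2.
So 12^51 ≡ 619 · 368 · 144 · 12 ≡ 512 (mod 817).
Squaring chain: 512 → 704 → 514 → 305; never reaches −1, so base 12 is a Miller–Rabin witness that 817 is composite.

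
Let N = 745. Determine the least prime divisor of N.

745 is odd.
Digit sum 16, not divisible by 3.
Ends in 5: divisible by 5.

5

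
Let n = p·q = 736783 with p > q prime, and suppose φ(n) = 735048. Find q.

739

φ(n) = (p−1)(q−1) = n − (p+q) + 1, so p + q = 736783 − 735048 + 1 = 1736.
p and q are the roots of t² − 1736t + 736783 = 0.
Discriminant: 1736² − 4·736783 = 3013696 − 2947132 = 66564; √66564 = 258.
q = (1736 − 258)/2 = 739, p = (1736 + 258)/2 = 997.
Check: 739 · 997 = 736783.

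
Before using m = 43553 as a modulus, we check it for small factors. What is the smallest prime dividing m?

43553 is odd.
Digit sum 20, not divisible by 3.
Ends in 3: not divisible by 5.
7: 43553 = 7·6221 + 6
11: 43553 = 11·3959 + 4
13: 43553 = 13·3350 + 3
17: 43553 = 17·2561 + 16
19: 43553 = 19·2292 + 5
23: 43553 = 23·1893 + 14
29: 43553 = 29·1501 + 24
31: 43553 = 31·1404 + 29
37: 43553 = 37·1177 + 4
41: 43553 = 41·1062 + 11
43: 43553 = 43·1012 + 37
47: 43553 = 47·926 + 31
53: 43553 = 53·821 + 40
59: 43553 = 59·738 + 11
61: 43553 = 61·713 + 60
67: 43553 = 67·650 + 3
71: 43553 = 71·613 + 30
73: 43553 = 73·596 + 45
79: 43553 = 79·551 + 24
83: 43553 = 83·524 + 61
89: 43553 = 89·489 + 32
97: 43553 = 97·449

97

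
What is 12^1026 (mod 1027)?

599

12^1 ≡ 12 (mod 1027)
12^2 ≡ 12^2 = 144 ≡ 144 (mod 1027)
12^4 ≡ 144^2 = 20736 ≡ 196 (mod 1027)
12^8 ≡ 196^2 = 38416 ≡ 417 (mod 1027)
12^16 ≡ 417^2 = 173889 ≡ 326 (mod 1027)
12^32 ≡ 326^2 = 106276 ≡ 495 (mod 1027)
12^64 ≡ 495^2 = 245025 ≡ 599 (mod 1027)
12^128 ≡ 599^2 = 358801 ≡ 378 (mod 1027)
12^256 ≡ 378^2 = 142884 ≡ 131 (mod 1027)
12^512 ≡ 131^2 = 17161 ≡ 729 (mod 1027)
12^1024 ≡ 729^2 = 531441 ≡ 482 (mod 1027)
1026 = 1024 + 2 in binary powers of 2.
So 12^1026 ≡ 482 · 144 ≡ 599 (mod 1027).
Since 599 ≠ 1, base 12 is a Fermat witness: 1027 is composite.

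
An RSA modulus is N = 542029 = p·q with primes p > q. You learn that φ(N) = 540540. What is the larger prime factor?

φ(n) = (p−1)(q−1) = n − (p+q) + 1, so p + q = 542029 − 540540 + 1 = 1490.
p and q are the roots of t² − 1490t + 542029 = 0.
Discriminant: 1490² − 4·542029 = 2220100 − 2168116 = 51984; √51984 = 228.
q = (1490 − 228)/2 = 631, p = (1490 + 228)/2 = 859.
Check: 631 · 859 = 542029.

859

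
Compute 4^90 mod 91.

4^1 ≡ 4 (mod 91)
4^2 ≡ 4^2 = 16 ≡ 16 (mod 91)
4^4 ≡ 16^2 = 256 ≡ 74 (mod 91)
4^8 ≡ 74^2 = 5476 ≡ 16 (mod 91)
4^16 ≡ 16^2 = 256 ≡ 74 (mod 91)
4^32 ≡ 74^2 = 5476 ≡ 16 (mod 91)
4^64 ≡ 16^2 = 256 ≡ 74 (mod 91)
90 = 64 + 16 + 8 + 2 in binary powers of 2.
So 4^90 ≡ 74 · 74 · 16 · 16 ≡ 1 (mod 91).
Since the result is 1, base 4 gives no evidence that 91 is composite.

1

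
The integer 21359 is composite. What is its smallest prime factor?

13

21359 is odd.
Digit sum 20, not divisible by 3.
Ends in 9: not divisible by 5.
7: 21359 = 7·3051 + 2
11: 21359 = 11·1941 + 8
13: 21359 = 13·1643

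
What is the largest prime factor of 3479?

71

3479 = 7 · 497
497 = 7 · 71
71 is prime.
So 3479 = 7^2 · 71; the largest prime factor is 71.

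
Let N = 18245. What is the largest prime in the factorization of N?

18245 = 5 · 3649
3649 = 41 · 89
89 is prime.
So 18245 = 5 · 41 · 89; the largest prime factor is 89.

89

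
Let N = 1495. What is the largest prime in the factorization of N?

1495 = 5 · 299
299 = 13 · 23
23 is prime.
So 1495 = 5 · 13 · 23; the largest prime factor is 23.

23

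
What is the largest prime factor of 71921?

59

71921 = 23 · 3127
3127 = 53 · 59
59 is prime.
So 71921 = 23 · 53 · 59; the largest prime factor is 59.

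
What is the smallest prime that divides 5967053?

71

5967053 is odd.
Digit sum 35, not divisible by 3.
Ends in 3: not divisible by 5.
7: 5967053 = 7·852436 + 1
11: 5967053 = 11·542459 + 4
13: 5967053 = 13·459004 + 1
17: 5967053 = 17·351003 + 2
19: 5967053 = 19·314055 + 8
23: 5967053 = 23·259437 + 2
29: 5967053 = 29·205760 + 13
31: 5967053 = 31·192485 + 18
37: 5967053 = 37·161271 + 26
41: 5967053 = 41·145537 + 36
43: 5967053 = 43·138768 + 29
47: 5967053 = 47·126958 + 27
53: 5967053 = 53·112585 + 48
59: 5967053 = 59·101136 + 29
61: 5967053 = 61·97820 + 33
67: 5967053 = 67·89060 + 33
71: 5967053 = 71·84043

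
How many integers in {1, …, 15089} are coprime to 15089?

Factor: 15089 = 79 · 191.
φ(15089) = (79−1) · (191−1) = 78 · 190 = 14820.

14820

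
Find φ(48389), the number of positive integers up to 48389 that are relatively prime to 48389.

42640

Factor: 48389 = 11 · 53 · 83.
φ(48389) = (11−1) · (53−1) · (83−1) = 10 · 52 · 82 = 42640.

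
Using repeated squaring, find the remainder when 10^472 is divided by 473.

10^1 ≡ 10 (mod 473)
10^2 ≡ 10^2 = 100 ≡ 100 (mod 473)
10^4 ≡ 100^2 = 10000 ≡ 67 (mod 473)
10^8 ≡ 67^2 = 4489 ≡ 232 (mod 473)
10^16 ≡ 232^2 = 53824 ≡ 375 (mod 473)
10^32 ≡ 375^2 = 140625 ≡ 144 (mod 473)
10^64 ≡ 144^2 = 20736 ≡ 397 (mod 473)
10^128 ≡ 397^2 = 157609 ≡ 100 (mod 473)
10^256 ≡ 100^2 = 10000 ≡ 67 (mod 473)
472 = 256 + 128 + 64 + 16 + 8 in binary powers of 2.
So 10^472 ≡ 67 · 100 · 397 · 375 · 232 ≡ 23 (mod 473).
Since 23 ≠ 1, base 10 is a Fermat witness: 473 is composite.

23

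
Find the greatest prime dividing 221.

17

221 = 13 · 17
17 is prime.
So 221 = 13 · 17; the largest prime factor is 17.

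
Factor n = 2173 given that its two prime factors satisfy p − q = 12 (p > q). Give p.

Since p = q + 12, we have 2173 = q(q + 12), so q² + 12q − 2173 = 0.
Discriminant: 12² + 4·2173 = 144 + 8692 = 8836; √8836 = 94.
q = (−12 + 94)/2 = 41, and p = q + 12 = 53.
Check: 41 · 53 = 2173.

53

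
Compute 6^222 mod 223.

6^1 ≡ 6 (mod 223)
6^2 ≡ 6^2 = 36 ≡ 36 (mod 223)
6^4 ≡ 36^2 = 1296 ≡ 181 (mod 223)
6^8 ≡ 181^2 = 32761 ≡ 203 (mod 223)
6^16 ≡ 203^2 = 41209 ≡ 177 (mod 223)
6^32 ≡ 177^2 = 31329 ≡ 109 (mod 223)
6^64 ≡ 109^2 = 11881 ≡ 62 (mod 223)
6^128 ≡ 62^2 = 3844 ≡ 53 (mod 223)
222 = 128 + 64 + 16 + 8 + 4 + 2 in binary powers of 2.
So 6^222 ≡ 53 · 62 · 177 · 203 · 181 · 36 ≡ 1 (mod 223).
Since the result is 1, base 6 gives no evidence that 223 is composite.

1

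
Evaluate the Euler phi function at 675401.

649152

Factor: 675401 = 43 · 113 · 139.
φ(675401) = (43−1) · (113−1) · (139−1) = 42 · 112 · 138 = 649152.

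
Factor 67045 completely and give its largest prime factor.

53

67045 = 5 · 13409
13409 = 11 · 1219
1219 = 23 · 53
53 is prime.
So 67045 = 5 · 11 · 23 · 53; the largest prime factor is 53.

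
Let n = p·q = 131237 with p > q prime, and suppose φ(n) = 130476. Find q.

φ(n) = (p−1)(q−1) = n − (p+q) + 1, so p + q = 131237 − 130476 + 1 = 762.
p and q are the roots of t² − 762t + 131237 = 0.
Discriminant: 762² − 4·131237 = 580644 − 524948 = 55696; √55696 = 236.
q = (762 − 236)/2 = 263, p = (762 + 236)/2 = 499.
Check: 263 · 499 = 131237.

263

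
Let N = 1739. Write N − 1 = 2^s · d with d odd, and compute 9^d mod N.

1070

1739 − 1 = 1738 = 2^1 · 869, so d = 869.
9^1 ≡ 9 (mod 1739)
9^2 ≡ 9^2 = 81 ≡ 81 (mod 1739)
9^4 ≡ 81^2 = 6561 ≡ 1344 (mod 1739)
9^8 ≡ 1344^2 = 1806336 ≡ 1254 (mod 1739)
9^16 ≡ 1254^2 = 1572516 ≡ 460 (mod 1739)
9^32 ≡ 460^2 = 211600 ≡ 1181 (mod 1739)
9^64 ≡ 1181^2 = 1394761 ≡ 83 (mod 1739)
9^128 ≡ 83^2 = 6889 ≡ 1672 (mod 1739)
9^256 ≡ 1672^2 = 2795584 ≡ 1011 (mod 1739)
9^512 ≡ 1011^2 = 1022121 ≡ 1328 (mod 1739)
869 = 512 + 256 + 64 + 32 + 4 + 1 in binary powers of 2.
So 9^869 ≡ 1328 · 1011 · 83 · 1181 · 1344 · 9 ≡ 1070 (mod 1739).
Squaring chain: 1070; never reaches −1, so base 9 is a Miller–Rabin witness that 1739 is composite.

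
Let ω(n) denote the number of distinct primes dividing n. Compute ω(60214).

60214 = 2 · 30107
30107 = 7 · 4301
4301 = 11 · 391
391 = 17 · 23
60214 = 2 · 7 · 11 · 17 · 23, which has 5 distinct prime factors.

5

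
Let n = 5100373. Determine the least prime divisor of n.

5100373 is odd.
Digit sum 19, not divisible by 3.
Ends in 3: not divisible by 5.
7: 5100373 = 7·728624 + 5
11: 5100373 = 11·463670 + 3
13: 5100373 = 13·392336 + 5
17: 5100373 = 17·300021 + 16
19: 5100373 = 19·268440 + 13
23: 5100373 = 23·221755 + 8
29: 5100373 = 29·175874 + 27
31: 5100373 = 31·164528 + 5
37: 5100373 = 37·137847 + 34
41: 5100373 = 41·124399 + 14
43: 5100373 = 43·118613 + 14
47: 5100373 = 47·108518 + 27
53: 5100373 = 53·96233 + 24
59: 5100373 = 59·86447

59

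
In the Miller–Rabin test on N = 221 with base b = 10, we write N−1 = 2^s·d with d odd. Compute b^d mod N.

192

221 − 1 = 220 = 2^2 · 55, so d = 55.
10^1 ≡ 10 (mod 221)
10^2 ≡ 10^2 = 100 ≡ 100 (mod 221)
10^4 ≡ 100^2 = 10000 ≡ 55 (mod 221)
10^8 ≡ 55^2 = 3025 ≡ 152 (mod 221)
10^16 ≡ 152^2 = 23104 ≡ 120 (mod 221)
10^32 ≡ 120^2 = 14400 ≡ 35 (mod 221)
55 = 32 + 16 + 4 + 2 + 1 in binary powers of 2.
So 10^55 ≡ 35 · 120 · 55 · 100 · 10 ≡ 192 (mod 221).
Squaring chain: 192 → 178; never reaches −1, so base 10 is a Miller–Rabin witness that 221 is composite.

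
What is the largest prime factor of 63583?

63583 = 13 · 4891
4891 = 67 · 73
73 is prime.
So 63583 = 13 · 67 · 73; the largest prime factor is 73.

73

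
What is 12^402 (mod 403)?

12^1 ≡ 12 (mod 403)
12^2 ≡ 12^2 = 144 ≡ 144 (mod 403)
12^4 ≡ 144^2 = 20736 ≡ 183 (mod 403)
12^8 ≡ 183^2 = 33489 ≡ 40 (mod 403)
12^16 ≡ 40^2 = 1600 ≡ 391 (mod 403)
12^32 ≡ 391^2 = 152881 ≡ 144 (mod 403)
12^64 ≡ 144^2 = 20736 ≡ 183 (mod 403)
12^128 ≡ 183^2 = 33489 ≡ 40 (mod 403)
12^256 ≡ 40^2 = 1600 ≡ 391 (mod 403)
402 = 256 + 128 + 16 + 2 in binary powers of 2.
So 12^402 ≡ 391 · 40 · 391 · 144 ≡ 66 (mod 403).
Since 66 ≠ 1, base 12 is a Fermat witness: 403 is composite.

66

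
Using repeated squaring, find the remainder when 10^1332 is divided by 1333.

686

10^1 ≡ 10 (mod 1333)
10^2 ≡ 10^2 = 100 ≡ 100 (mod 1333)
10^4 ≡ 100^2 = 10000 ≡ 669 (mod 1333)
10^8 ≡ 669^2 = 447561 ≡ 1006 (mod 1333)
10^16 ≡ 1006^2 = 1012036 ≡ 289 (mod 1333)
10^32 ≡ 289^2 = 83521 ≡ 875 (mod 1333)
10^64 ≡ 875^2 = 765625 ≡ 483 (mod 1333)
10^128 ≡ 483^2 = 233289 ≡ 14 (mod 1333)
10^256 ≡ 14^2 = 196 ≡ 196 (mod 1333)
10^512 ≡ 196^2 = 38416 ≡ 1092 (mod 1333)
10^1024 ≡ 1092^2 = 1192464 ≡ 762 (mod 1333)
1332 = 1024 + 256 + 32 + 16 + 4 in binary powers of 2.
So 10^1332 ≡ 762 · 196 · 875 · 289 · 669 ≡ 686 (mod 1333).
Since 686 ≠ 1, base 10 is a Fermat witness: 1333 is composite.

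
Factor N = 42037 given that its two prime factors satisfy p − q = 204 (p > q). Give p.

Since p = q + 204, we have 42037 = q(q + 204), so q² + 204q − 42037 = 0.
Discriminant: 204² + 4·42037 = 41616 + 168148 = 209764; √209764 = 458.
q = (−204 + 458)/2 = 127, and p = q + 204 = 331.
Check: 127 · 331 = 42037.

331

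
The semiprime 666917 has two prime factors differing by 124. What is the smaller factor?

757

Since p = q + 124, we have 666917 = q(q + 124), so q² + 124q − 666917 = 0.
Discriminant: 124² + 4·666917 = 15376 + 2667668 = 2683044; √2683044 = 1638.
q = (−124 + 1638)/2 = 757, and p = q + 124 = 881.
Check: 757 · 881 = 666917.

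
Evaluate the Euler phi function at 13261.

Factor: 13261 = 89 · 149.
φ(13261) = (89−1) · (149−1) = 88 · 148 = 13024.

13024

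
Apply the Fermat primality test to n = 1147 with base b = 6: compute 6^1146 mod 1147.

776

6^1 ≡ 6 (mod 1147)
6^2 ≡ 6^2 = 36 ≡ 36 (mod 1147)
6^4 ≡ 36^2 = 1296 ≡ 149 (mod 1147)
6^8 ≡ 149^2 = 22201 ≡ 408 (mod 1147)
6^16 ≡ 408^2 = 166464 ≡ 149 (mod 1147)
6^32 ≡ 149^2 = 22201 ≡ 408 (mod 1147)
6^64 ≡ 408^2 = 166464 ≡ 149 (mod 1147)
6^128 ≡ 149^2 = 22201 ≡ 408 (mod 1147)
6^256 ≡ 408^2 = 166464 ≡ 149 (mod 1147)
6^512 ≡ 149^2 = 22201 ≡ 408 (mod 1147)
6^1024 ≡ 408^2 = 166464 ≡ 149 (mod 1147)
1146 = 1024 + 64 + 32 + 16 + 8 + 2 in binary powers of 2.
So 6^1146 ≡ 149 · 149 · 408 · 149 · 408 · 36 ≡ 776 (mod 1147).
Since 776 ≠ 1, base 6 is a Fermat witness: 1147 is composite.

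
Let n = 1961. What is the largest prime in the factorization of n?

53

1961 = 37 · 53
53 is prime.
So 1961 = 37 · 53; the largest prime factor is 53.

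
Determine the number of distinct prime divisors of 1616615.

1616615 = 5 · 323323
323323 = 7 · 46189
46189 = 11 · 4199
4199 = 13 · 323
323 = 17 · 19
1616615 = 5 · 7 · 11 · 13 · 17 · 19, which has 6 distinct prime factors.

6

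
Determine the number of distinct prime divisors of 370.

3

370 = 2 · 185
185 = 5 · 37
370 = 2 · 5 · 37, which has 3 distinct prime factors.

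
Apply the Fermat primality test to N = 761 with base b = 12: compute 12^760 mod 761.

1

12^1 ≡ 12 (mod 761)
12^2 ≡ 12^2 = 144 ≡ 144 (mod 761)
12^4 ≡ 144^2 = 20736 ≡ 189 (mod 761)
12^8 ≡ 189^2 = 35721 ≡ 715 (mod 761)
12^16 ≡ 715^2 = 511225 ≡ 594 (mod 761)
12^32 ≡ 594^2 = 352836 ≡ 493 (mod 761)
12^64 ≡ 493^2 = 243049 ≡ 290 (mod 761)
12^128 ≡ 290^2 = 84100 ≡ 390 (mod 761)
12^256 ≡ 390^2 = 152100 ≡ 661 (mod 761)
12^512 ≡ 661^2 = 436921 ≡ 107 (mod 761)
760 = 512 + 128 + 64 + 32 + 16 + 8 in binary powers of 2.
So 12^760 ≡ 107 · 390 · 290 · 493 · 594 · 715 ≡ 1 (mod 761).
Since the result is 1, base 12 gives no evidence that 761 is composite.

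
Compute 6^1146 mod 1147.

776

6^1 ≡ 6 (mod 1147)
6^2 ≡ 6^2 = 36 ≡ 36 (mod 1147)
6^4 ≡ 36^2 = 1296 ≡ 149 (mod 1147)
6^8 ≡ 149^2 = 22201 ≡ 408 (mod 1147)
6^16 ≡ 408^2 = 166464 ≡ 149 (mod 1147)
6^32 ≡ 149^2 = 22201 ≡ 408 (mod 1147)
6^64 ≡ 408^2 = 166464 ≡ 149 (mod 1147)
6^128 ≡ 149^2 = 22201 ≡ 408 (mod 1147)
6^256 ≡ 408^2 = 166464 ≡ 149 (mod 1147)
6^512 ≡ 149^2 = 22201 ≡ 408 (mod 1147)
6^1024 ≡ 408^2 = 166464 ≡ 149 (mod 1147)
1146 = 1024 + 64 + 32 + 16 + 8 + 2 in binary powers of 2.
So 6^1146 ≡ 149 · 149 · 408 · 149 · 408 · 36 ≡ 776 (mod 1147).
Since 776 ≠ 1, base 6 is a Fermat witness: 1147 is composite.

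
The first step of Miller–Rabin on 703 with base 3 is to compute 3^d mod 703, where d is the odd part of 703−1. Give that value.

702

703 − 1 = 702 = 2^1 · 351, so d = 351.
3^1 ≡ 3 (mod 703)
3^2 ≡ 3^2 = 9 ≡ 9 (mod 703)
3^4 ≡ 9^2 = 81 ≡ 81 (mod 703)
3^8 ≡ 81^2 = 6561 ≡ 234 (mod 703)
3^16 ≡ 234^2 = 54756 ≡ 625 (mod 703)
3^32 ≡ 625^2 = 390625 ≡ 460 (mod 703)
3^64 ≡ 460^2 = 211600 ≡ 700 (mod 703)
3^128 ≡ 700^2 = 490000 ≡ 9 (mod 703)
3^256 ≡ 9^2 = 81 ≡ 81 (mod 703)
351 = 256 + 64 + 16 + 8 + 4 + 2 + 1 in binary powers of 2.
So 3^351 ≡ 81 · 700 · 625 · 234 · 81 · 9 · 3 ≡ 702 (mod 703).
Since 3^d ≡ 702 (mod 703), base 3 does not prove 703 composite.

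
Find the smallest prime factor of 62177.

97

62177 is odd.
Digit sum 23, not divisible by 3.
Ends in 7: not divisible by 5.
7: 62177 = 7·8882 + 3
11: 62177 = 11·5652 + 5
13: 62177 = 13·4782 + 11
17: 62177 = 17·3657 + 8
19: 62177 = 19·3272 + 9
23: 62177 = 23·2703 + 8
29: 62177 = 29·2144 + 1
31: 62177 = 31·2005 + 22
37: 62177 = 37·1680 + 17
41: 62177 = 41·1516 + 21
43: 62177 = 43·1445 + 42
47: 62177 = 47·1322 + 43
53: 62177 = 53·1173 + 8
59: 62177 = 59·1053 + 50
61: 62177 = 61·1019 + 18
67: 62177 = 67·928 + 1
71: 62177 = 71·875 + 52
73: 62177 = 73·851 + 54
79: 62177 = 79·787 + 4
83: 62177 = 83·749 + 10
89: 62177 = 89·698 + 55
97: 62177 = 97·641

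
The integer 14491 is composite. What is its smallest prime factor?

43

14491 is odd.
Digit sum 19, not divisible by 3.
Ends in 1: not divisible by 5.
7: 14491 = 7·2070 + 1
11: 14491 = 11·1317 + 4
13: 14491 = 13·1114 + 9
17: 14491 = 17·852 + 7
19: 14491 = 19·762 + 13
23: 14491 = 23·630 + 1
29: 14491 = 29·499 + 20
31: 14491 = 31·467 + 14
37: 14491 = 37·391 + 24
41: 14491 = 41·353 + 18
43: 14491 = 43·337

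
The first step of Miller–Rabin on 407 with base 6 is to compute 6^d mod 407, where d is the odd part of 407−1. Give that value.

407 − 1 = 406 = 2^1 · 203, so d = 203.
6^1 ≡ 6 (mod 407)
6^2 ≡ 6^2 = 36 ≡ 36 (mod 407)
6^4 ≡ 36^2 = 1296 ≡ 75 (mod 407)
6^8 ≡ 75^2 = 5625 ≡ 334 (mod 407)
6^16 ≡ 334^2 = 111556 ≡ 38 (mod 407)
6^32 ≡ 38^2 = 1444 ≡ 223 (mod 407)
6^64 ≡ 223^2 = 49729 ≡ 75 (mod 407)
6^128 ≡ 75^2 = 5625 ≡ 334 (mod 407)
203 = 128 + 64 + 8 + 2 + 1 in binary powers of 2.
So 6^203 ≡ 334 · 75 · 334 · 36 · 6 ≡ 216 (mod 407).
Squaring chain: 216; never reaches −1, so base 6 is a Miller–Rabin witness that 407 is composite.

216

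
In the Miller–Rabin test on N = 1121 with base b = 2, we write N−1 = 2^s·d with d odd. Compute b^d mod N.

998

1121 − 1 = 1120 = 2^5 · 35, so d = 35.
2^1 ≡ 2 (mod 1121)
2^2 ≡ 2^2 = 4 ≡ 4 (mod 1121)
2^4 ≡ 4^2 = 16 ≡ 16 (mod 1121)
2^8 ≡ 16^2 = 256 ≡ 256 (mod 1121)
2^16 ≡ 256^2 = 65536 ≡ 518 (mod 1121)
2^32 ≡ 518^2 = 268324 ≡ 405 (mod 1121)
35 = 32 + 2 + 1 in binary powers of 2.
So 2^35 ≡ 405 · 4 · 2 ≡ 998 (mod 1121).
Squaring chain: 998 → 556 → 861 → 340 → 137; never reaches −1, so base 2 is a Miller–Rabin witness that 1121 is composite.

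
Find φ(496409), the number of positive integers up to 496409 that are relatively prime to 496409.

Factor: 496409 = 23 · 113 · 191.
φ(496409) = (23−1) · (113−1) · (191−1) = 22 · 112 · 190 = 468160.

468160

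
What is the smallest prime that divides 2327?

13

2327 is odd.
Digit sum 14, not divisible by 3.
Ends in 7: not divisible by 5.
7: 2327 = 7·332 + 3
11: 2327 = 11·211 + 6
13: 2327 = 13·179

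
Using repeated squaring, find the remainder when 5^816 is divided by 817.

5^1 ≡ 5 (mod 817)
5^2 ≡ 5^2 = 25 ≡ 25 (mod 817)
5^4 ≡ 25^2 = 625 ≡ 625 (mod 817)
5^8 ≡ 625^2 = 390625 ≡ 99 (mod 817)
5^16 ≡ 99^2 = 9801 ≡ 814 (mod 817)
5^32 ≡ 814^2 = 662596 ≡ 9 (mod 817)
5^64 ≡ 9^2 = 81 ≡ 81 (mod 817)
5^128 ≡ 81^2 = 6561 ≡ 25 (mod 817)
5^256 ≡ 25^2 = 625 ≡ 625 (mod 817)
5^512 ≡ 625^2 = 390625 ≡ 99 (mod 817)
816 = 512 + 256 + 32 + 16 in binary powers of 2.
So 5^816 ≡ 99 · 625 · 9 · 814 ≡ 140 (mod 817).
Since 140 ≠ 1, base 5 is a Fermat witness: 817 is composite.

140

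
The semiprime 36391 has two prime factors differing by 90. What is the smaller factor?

Since p = q + 90, we have 36391 = q(q + 90), so q² + 90q − 36391 = 0.
Discriminant: 90² + 4·36391 = 8100 + 145564 = 153664; √153664 = 392.
q = (−90 + 392)/2 = 151, and p = q + 90 = 241.
Check: 151 · 241 = 36391.

151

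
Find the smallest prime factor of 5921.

5921 is odd.
Digit sum 17, not divisible by 3.
Ends in 1: not divisible by 5.
7: 5921 = 7·845 + 6
11: 5921 = 11·538 + 3
13: 5921 = 13·455 + 6
17: 5921 = 17·348 + 5
19: 5921 = 19·311 + 12
23: 5921 = 23·257 + 10
29: 5921 = 29·204 + 5
31: 5921 = 31·191

31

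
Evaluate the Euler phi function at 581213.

Factor: 581213 = 17 · 179 · 191.
φ(581213) = (17−1) · (179−1) · (191−1) = 16 · 178 · 190 = 541120.

541120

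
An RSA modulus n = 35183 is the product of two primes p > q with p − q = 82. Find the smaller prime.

Since p = q + 82, we have 35183 = q(q + 82), so q² + 82q − 35183 = 0.
Discriminant: 82² + 4·35183 = 6724 + 140732 = 147456; √147456 = 384.
q = (−82 + 384)/2 = 151, and p = q + 82 = 233.
Check: 151 · 233 = 35183.

151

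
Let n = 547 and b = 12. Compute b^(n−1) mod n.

1

12^1 ≡ 12 (mod 547)
12^2 ≡ 12^2 = 144 ≡ 144 (mod 547)
12^4 ≡ 144^2 = 20736 ≡ 497 (mod 547)
12^8 ≡ 497^2 = 247009 ≡ 312 (mod 547)
12^16 ≡ 312^2 = 97344 ≡ 525 (mod 547)
12^32 ≡ 525^2 = 275625 ≡ 484 (mod 547)
12^64 ≡ 484^2 = 234256 ≡ 140 (mod 547)
12^128 ≡ 140^2 = 19600 ≡ 455 (mod 547)
12^256 ≡ 455^2 = 207025 ≡ 259 (mod 547)
12^512 ≡ 259^2 = 67081 ≡ 347 (mod 547)
546 = 512 + 32 + 2 in binary powers of 2.
So 12^546 ≡ 347 · 484 · 144 ≡ 1 (mod 547).
Since the result is 1, base 12 gives no evidence that 547 is composite.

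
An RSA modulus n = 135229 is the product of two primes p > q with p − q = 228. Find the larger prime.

Since p = q + 228, we have 135229 = q(q + 228), so q² + 228q − 135229 = 0.
Discriminant: 228² + 4·135229 = 51984 + 540916 = 592900; √592900 = 770.
q = (−228 + 770)/2 = 271, and p = q + 228 = 499.
Check: 271 · 499 = 135229.

499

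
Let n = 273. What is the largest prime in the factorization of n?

273 = 3 · 91
91 = 7 · 13
13 is prime.
So 273 = 3 · 7 · 13; the largest prime factor is 13.

13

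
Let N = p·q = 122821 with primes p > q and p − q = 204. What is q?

Since p = q + 204, we have 122821 = q(q + 204), so q² + 204q − 122821 = 0.
Discriminant: 204² + 4·122821 = 41616 + 491284 = 532900; √532900 = 730.
q = (−204 + 730)/2 = 263, and p = q + 204 = 467.
Check: 263 · 467 = 122821.

263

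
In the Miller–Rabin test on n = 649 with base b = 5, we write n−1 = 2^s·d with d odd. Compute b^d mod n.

643

649 − 1 = 648 = 2^3 · 81, so d = 81.
5^1 ≡ 5 (mod 649)
5^2 ≡ 5^2 = 25 ≡ 25 (mod 649)
5^4 ≡ 25^2 = 625 ≡ 625 (mod 649)
5^8 ≡ 625^2 = 390625 ≡ 576 (mod 649)
5^16 ≡ 576^2 = 331776 ≡ 137 (mod 649)
5^32 ≡ 137^2 = 18769 ≡ 597 (mod 649)
5^64 ≡ 597^2 = 356409 ≡ 108 (mod 649)
81 = 64 + 16 + 1 in binary powers of 2.
So 5^81 ≡ 108 · 137 · 5 ≡ 643 (mod 649).
Squaring chain: 643 → 36 → 647; never reaches −1, so base 5 is a Miller–Rabin witness that 649 is composite.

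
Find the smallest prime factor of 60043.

97

60043 is odd.
Digit sum 13, not divisible by 3.
Ends in 3: not divisible by 5.
7: 60043 = 7·8577 + 4
11: 60043 = 11·5458 + 5
13: 60043 = 13·4618 + 9
17: 60043 = 17·3531 + 16
19: 60043 = 19·3160 + 3
23: 60043 = 23·2610 + 13
29: 60043 = 29·2070 + 13
31: 60043 = 31·1936 + 27
37: 60043 = 37·1622 + 29
41: 60043 = 41·1464 + 19
43: 60043 = 43·1396 + 15
47: 60043 = 47·1277 + 24
53: 60043 = 53·1132 + 47
59: 60043 = 59·1017 + 40
61: 60043 = 61·984 + 19
67: 60043 = 67·896 + 11
71: 60043 = 71·845 + 48
73: 60043 = 73·822 + 37
79: 60043 = 79·760 + 3
83: 60043 = 83·723 + 34
89: 60043 = 89·674 + 57
97: 60043 = 97·619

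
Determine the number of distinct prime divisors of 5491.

2

5491 = 17^2 · 19
5491 = 17^2 · 19, which has 2 distinct prime factors.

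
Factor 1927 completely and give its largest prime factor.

1927 = 41 · 47
47 is prime.
So 1927 = 41 · 47; the largest prime factor is 47.

47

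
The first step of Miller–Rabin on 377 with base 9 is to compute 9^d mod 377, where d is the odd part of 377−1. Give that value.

377 − 1 = 376 = 2^3 · 47, so d = 47.
9^1 ≡ 9 (mod 377)
9^2 ≡ 9^2 = 81 ≡ 81 (mod 377)
9^4 ≡ 81^2 = 6561 ≡ 152 (mod 377)
9^8 ≡ 152^2 = 23104 ≡ 107 (mod 377)
9^16 ≡ 107^2 = 11449 ≡ 139 (mod 377)
9^32 ≡ 139^2 = 19321 ≡ 94 (mod 377)
47 = 32 + 8 + 4 + 2 + 1 in binary powers of 2.
So 9^47 ≡ 94 · 107 · 152 · 81 · 9 ≡ 237 (mod 377).
Squaring chain: 237 → 373 → 16; never reaches −1, so base 9 is a Miller–Rabin witness that 377 is composite.

237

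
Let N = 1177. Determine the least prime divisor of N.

1177 is odd.
Digit sum 16, not divisible by 3.
Ends in 7: not divisible by 5.
7: 1177 = 7·168 + 1
11: 1177 = 11·107

11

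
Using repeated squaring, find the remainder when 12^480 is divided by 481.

248

12^1 ≡ 12 (mod 481)
12^2 ≡ 12^2 = 144 ≡ 144 (mod 481)
12^4 ≡ 144^2 = 20736 ≡ 53 (mod 481)
12^8 ≡ 53^2 = 2809 ≡ 404 (mod 481)
12^16 ≡ 404^2 = 163216 ≡ 157 (mod 481)
12^32 ≡ 157^2 = 24649 ≡ 118 (mod 481)
12^64 ≡ 118^2 = 13924 ≡ 456 (mod 481)
12^128 ≡ 456^2 = 207936 ≡ 144 (mod 481)
12^256 ≡ 144^2 = 20736 ≡ 53 (mod 481)
480 = 256 + 128 + 64 + 32 in binary powers of 2.
So 12^480 ≡ 53 · 144 · 456 · 118 ≡ 248 (mod 481).
Since 248 ≠ 1, base 12 is a Fermat witness: 481 is composite.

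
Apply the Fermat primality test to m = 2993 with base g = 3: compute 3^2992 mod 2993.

1395

3^1 ≡ 3 (mod 2993)
3^2 ≡ 3^2 = 9 ≡ 9 (mod 2993)
3^4 ≡ 9^2 = 81 ≡ 81 (mod 2993)
3^8 ≡ 81^2 = 6561 ≡ 575 (mod 2993)
3^16 ≡ 575^2 = 330625 ≡ 1395 (mod 2993)
3^32 ≡ 1395^2 = 1946025 ≡ 575 (mod 2993)
3^64 ≡ 575^2 = 330625 ≡ 1395 (mod 2993)
3^128 ≡ 1395^2 = 1946025 ≡ 575 (mod 2993)
3^256 ≡ 575^2 = 330625 ≡ 1395 (mod 2993)
3^512 ≡ 1395^2 = 1946025 ≡ 575 (mod 2993)
3^1024 ≡ 575^2 = 330625 ≡ 1395 (mod 2993)
3^2048 ≡ 1395^2 = 1946025 ≡ 575 (mod 2993)
2992 = 2048 + 512 + 256 + 128 + 32 + 16 in binary powers of 2.
So 3^2992 ≡ 575 · 575 · 1395 · 575 · 575 · 1395 ≡ 1395 (mod 2993).
Since 1395 ≠ 1, base 3 is a Fermat witness: 2993 is composite.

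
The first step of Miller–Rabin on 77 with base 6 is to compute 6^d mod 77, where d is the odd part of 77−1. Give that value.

77 − 1 = 76 = 2^2 · 19, so d = 19.
6^1 ≡ 6 (mod 77)
6^2 ≡ 6^2 = 36 ≡ 36 (mod 77)
6^4 ≡ 36^2 = 1296 ≡ 64 (mod 77)
6^8 ≡ 64^2 = 4096 ≡ 15 (mod 77)
6^16 ≡ 15^2 = 225 ≡ 71 (mod 77)
19 = 16 + 2 + 1 in binary powers of 2.
So 6^19 ≡ 71 · 36 · 6 ≡ 13 (mod 77).
Squaring chain: 13 → 15; never reaches −1, so base 6 is a Miller–Rabin witness that 77 is composite.

13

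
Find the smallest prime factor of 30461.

83

30461 is odd.
Digit sum 14, not divisible by 3.
Ends in 1: not divisible by 5.
7: 30461 = 7·4351 + 4
11: 30461 = 11·2769 + 2
13: 30461 = 13·2343 + 2
17: 30461 = 17·1791 + 14
19: 30461 = 19·1603 + 4
23: 30461 = 23·1324 + 9
29: 30461 = 29·1050 + 11
31: 30461 = 31·982 + 19
37: 30461 = 37·823 + 10
41: 30461 = 41·742 + 39
43: 30461 = 43·708 + 17
47: 30461 = 47·648 + 5
53: 30461 = 53·574 + 39
59: 30461 = 59·516 + 17
61: 30461 = 61·499 + 22
67: 30461 = 67·454 + 43
71: 30461 = 71·429 + 2
73: 30461 = 73·417 + 20
79: 30461 = 79·385 + 46
83: 30461 = 83·367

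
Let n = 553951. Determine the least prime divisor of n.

553951 is odd.
Digit sum 28, not divisible by 3.
Ends in 1: not divisible by 5.
7: 553951 = 7·79135 + 6
11: 553951 = 11·50359 + 2
13: 553951 = 13·42611 + 8
17: 553951 = 17·32585 + 6
19: 553951 = 19·29155 + 6
23: 553951 = 23·24084 + 19
29: 553951 = 29·19101 + 22
31: 553951 = 31·17869 + 12
37: 553951 = 37·14971 + 24
41: 553951 = 41·13511

41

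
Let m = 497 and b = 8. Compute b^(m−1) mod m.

225

8^1 ≡ 8 (mod 497)
8^2 ≡ 8^2 = 64 ≡ 64 (mod 497)
8^4 ≡ 64^2 = 4096 ≡ 120 (mod 497)
8^8 ≡ 120^2 = 14400 ≡ 484 (mod 497)
8^16 ≡ 484^2 = 234256 ≡ 169 (mod 497)
8^32 ≡ 169^2 = 28561 ≡ 232 (mod 497)
8^64 ≡ 232^2 = 53824 ≡ 148 (mod 497)
8^128 ≡ 148^2 = 21904 ≡ 36 (mod 497)
8^256 ≡ 36^2 = 1296 ≡ 302 (mod 497)
496 = 256 + 128 + 64 + 32 + 16 in binary powers of 2.
So 8^496 ≡ 302 · 36 · 148 · 232 · 169 ≡ 225 (mod 497).
Since 225 ≠ 1, base 8 is a Fermat witness: 497 is composite.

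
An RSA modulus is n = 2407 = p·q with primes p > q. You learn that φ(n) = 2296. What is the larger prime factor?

83

φ(n) = (p−1)(q−1) = n − (p+q) + 1, so p + q = 2407 − 2296 + 1 = 112.
p and q are the roots of t² − 112t + 2407 = 0.
Discriminant: 112² − 4·2407 = 12544 − 9628 = 2916; √2916 = 54.
q = (112 − 54)/2 = 29, p = (112 + 54)/2 = 83.
Check: 29 · 83 = 2407.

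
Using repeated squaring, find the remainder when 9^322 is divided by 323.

251

9^1 ≡ 9 (mod 323)
9^2 ≡ 9^2 = 81 ≡ 81 (mod 323)
9^4 ≡ 81^2 = 6561 ≡ 101 (mod 323)
9^8 ≡ 101^2 = 10201 ≡ 188 (mod 323)
9^16 ≡ 188^2 = 35344 ≡ 137 (mod 323)
9^32 ≡ 137^2 = 18769 ≡ 35 (mod 323)
9^64 ≡ 35^2 = 1225 ≡ 256 (mod 323)
9^128 ≡ 256^2 = 65536 ≡ 290 (mod 323)
9^256 ≡ 290^2 = 84100 ≡ 120 (mod 323)
322 = 256 + 64 + 2 in binary powers of 2.
So 9^322 ≡ 120 · 256 · 81 ≡ 251 (mod 323).
Since 251 ≠ 1, base 9 is a Fermat witness: 323 is composite.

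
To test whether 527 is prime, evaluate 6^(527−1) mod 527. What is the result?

6^1 ≡ 6 (mod 527)
6^2 ≡ 6^2 = 36 ≡ 36 (mod 527)
6^4 ≡ 36^2 = 1296 ≡ 242 (mod 527)
6^8 ≡ 242^2 = 58564 ≡ 67 (mod 527)
6^16 ≡ 67^2 = 4489 ≡ 273 (mod 527)
6^32 ≡ 273^2 = 74529 ≡ 222 (mod 527)
6^64 ≡ 222^2 = 49284 ≡ 273 (mod 527)
6^128 ≡ 273^2 = 74529 ≡ 222 (mod 527)
6^256 ≡ 222^2 = 49284 ≡ 273 (mod 527)
6^512 ≡ 273^2 = 74529 ≡ 222 (mod 527)
526 = 512 + 8 + 4 + 2 in binary powers of 2.
So 6^526 ≡ 222 · 67 · 242 · 36 ≡ 366 (mod 527).
Since 366 ≠ 1, base 6 is a Fermat witness: 527 is composite.

366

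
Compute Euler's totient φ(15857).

15600

Factor: 15857 = 101 · 157.
φ(15857) = (101−1) · (157−1) = 100 · 156 = 15600.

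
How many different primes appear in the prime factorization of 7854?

7854 = 2 · 3927
3927 = 3 · 1309
1309 = 7 · 187
187 = 11 · 17
7854 = 2 · 3 · 7 · 11 · 17, which has 5 distinct prime factors.

5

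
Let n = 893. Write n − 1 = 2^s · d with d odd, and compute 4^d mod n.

747

893 − 1 = 892 = 2^2 · 223, so d = 223.
4^1 ≡ 4 (mod 893)
4^2 ≡ 4^2 = 16 ≡ 16 (mod 893)
4^4 ≡ 16^2 = 256 ≡ 256 (mod 893)
4^8 ≡ 256^2 = 65536 ≡ 347 (mod 893)
4^16 ≡ 347^2 = 120409 ≡ 747 (mod 893)
4^32 ≡ 747^2 = 558009 ≡ 777 (mod 893)
4^64 ≡ 777^2 = 603729 ≡ 61 (mod 893)
4^128 ≡ 61^2 = 3721 ≡ 149 (mod 893)
223 = 128 + 64 + 16 + 8 + 4 + 2 + 1 in binary powers of 2.
So 4^223 ≡ 149 · 61 · 747 · 347 · 256 · 16 · 4 ≡ 747 (mod 893).
Squaring chain: 747 → 777; never reaches −1, so base 4 is a Miller–Rabin witness that 893 is composite.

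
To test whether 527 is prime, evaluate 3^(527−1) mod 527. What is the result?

3^1 ≡ 3 (mod 527)
3^2 ≡ 3^2 = 9 ≡ 9 (mod 527)
3^4 ≡ 9^2 = 81 ≡ 81 (mod 527)
3^8 ≡ 81^2 = 6561 ≡ 237 (mod 527)
3^16 ≡ 237^2 = 56169 ≡ 307 (mod 527)
3^32 ≡ 307^2 = 94249 ≡ 443 (mod 527)
3^64 ≡ 443^2 = 196249 ≡ 205 (mod 527)
3^128 ≡ 205^2 = 42025 ≡ 392 (mod 527)
3^256 ≡ 392^2 = 153664 ≡ 307 (mod 527)
3^512 ≡ 307^2 = 94249 ≡ 443 (mod 527)
526 = 512 + 8 + 4 + 2 in binary powers of 2.
So 3^526 ≡ 443 · 237 · 81 · 9 ≡ 121 (mod 527).
Since 121 ≠ 1, base 3 is a Fermat witness: 527 is composite.

121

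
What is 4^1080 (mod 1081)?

4^1 ≡ 4 (mod 1081)
4^2 ≡ 4^2 = 16 ≡ 16 (mod 1081)
4^4 ≡ 16^2 = 256 ≡ 256 (mod 1081)
4^8 ≡ 256^2 = 65536 ≡ 676 (mod 1081)
4^16 ≡ 676^2 = 456976 ≡ 794 (mod 1081)
4^32 ≡ 794^2 = 630436 ≡ 213 (mod 1081)
4^64 ≡ 213^2 = 45369 ≡ 1048 (mod 1081)
4^128 ≡ 1048^2 = 1098304 ≡ 8 (mod 1081)
4^256 ≡ 8^2 = 64 ≡ 64 (mod 1081)
4^512 ≡ 64^2 = 4096 ≡ 853 (mod 1081)
4^1024 ≡ 853^2 = 727609 ≡ 96 (mod 1081)
1080 = 1024 + 32 + 16 + 8 in binary powers of 2.
So 4^1080 ≡ 96 · 213 · 794 · 676 ≡ 200 (mod 1081).
Since 200 ≠ 1, base 4 is a Fermat witness: 1081 is composite.

200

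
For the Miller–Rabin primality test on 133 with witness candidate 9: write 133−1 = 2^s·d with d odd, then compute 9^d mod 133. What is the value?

106

133 − 1 = 132 = 2^2 · 33, so d = 33.
9^1 ≡ 9 (mod 133)
9^2 ≡ 9^2 = 81 ≡ 81 (mod 133)
9^4 ≡ 81^2 = 6561 ≡ 44 (mod 133)
9^8 ≡ 44^2 = 1936 ≡ 74 (mod 133)
9^16 ≡ 74^2 = 5476 ≡ 23 (mod 133)
9^32 ≡ 23^2 = 529 ≡ 130 (mod 133)
33 = 32 + 1 in binary powers of 2.
So 9^33 ≡ 130 · 9 ≡ 106 (mod 133).
Squaring chain: 106 → 64; never reaches −1, so base 9 is a Miller–Rabin witness that 133 is composite.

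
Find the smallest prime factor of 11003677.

11003677 is odd.
Digit sum 25, not divisible by 3.
Ends in 7: not divisible by 5.
7: 11003677 = 7·1571953 + 6
11: 11003677 = 11·1000334 + 3
13: 11003677 = 13·846436 + 9
17: 11003677 = 17·647275 + 2
19: 11003677 = 19·579140 + 17
23: 11003677 = 23·478420 + 17
29: 11003677 = 29·379437 + 4
31: 11003677 = 31·354957 + 10
37: 11003677 = 37·297396 + 25
41: 11003677 = 41·268382 + 15
43: 11003677 = 43·255899 + 20
47: 11003677 = 47·234120 + 37
53: 11003677 = 53·207616 + 29
59: 11003677 = 59·186503

59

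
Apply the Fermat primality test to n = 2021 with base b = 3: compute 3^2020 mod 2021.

253

3^1 ≡ 3 (mod 2021)
3^2 ≡ 3^2 = 9 ≡ 9 (mod 2021)
3^4 ≡ 9^2 = 81 ≡ 81 (mod 2021)
3^8 ≡ 81^2 = 6561 ≡ 498 (mod 2021)
3^16 ≡ 498^2 = 248004 ≡ 1442 (mod 2021)
3^32 ≡ 1442^2 = 2079364 ≡ 1776 (mod 2021)
3^64 ≡ 1776^2 = 3154176 ≡ 1416 (mod 2021)
3^128 ≡ 1416^2 = 2005056 ≡ 224 (mod 2021)
3^256 ≡ 224^2 = 50176 ≡ 1672 (mod 2021)
3^512 ≡ 1672^2 = 2795584 ≡ 541 (mod 2021)
3^1024 ≡ 541^2 = 292681 ≡ 1657 (mod 2021)
2020 = 1024 + 512 + 256 + 128 + 64 + 32 + 4 in binary powers of 2.
So 3^2020 ≡ 1657 · 541 · 1672 · 224 · 1416 · 1776 · 81 ≡ 253 (mod 2021).
Since 253 ≠ 1, base 3 is a Fermat witness: 2021 is composite.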